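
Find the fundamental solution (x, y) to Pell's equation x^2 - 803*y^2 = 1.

(x, y) = (7226, 255)

First expand sqrt(803) as a continued fraction. With x_i = (sqrt(803) + m_i)/d_i and (m_0, d_0) = (0, 1): a_0 = floor(sqrt(803)) = 28, since 28^2 = 784 <= 803 < 841 = 29^2.
Iterate m_{i+1} = d_i*a_i - m_i, d_{i+1} = (803 - m_{i+1}^2)/d_i, a_{i+1} = floor((a_0 + m_{i+1})/d_{i+1}):
  m_1 = 1*28 - 0 = 28, d_1 = (803 - 28^2)/1 = 19/1 = 19, a_1 = floor((28 + 28)/19) = 2.
  m_2 = 19*2 - 28 = 10, d_2 = (803 - 10^2)/19 = 703/19 = 37, a_2 = floor((28 + 10)/37) = 1.
  m_3 = 37*1 - 10 = 27, d_3 = (803 - 27^2)/37 = 74/37 = 2, a_3 = floor((28 + 27)/2) = 27.
  m_4 = 2*27 - 27 = 27, d_4 = (803 - 27^2)/2 = 74/2 = 37, a_4 = floor((28 + 27)/37) = 1.
  m_5 = 37*1 - 27 = 10, d_5 = (803 - 10^2)/37 = 703/37 = 19, a_5 = floor((28 + 10)/19) = 2.
  m_6 = 19*2 - 10 = 28, d_6 = (803 - 28^2)/19 = 19/19 = 1, a_6 = floor((28 + 28)/1) = 56.
  m_7 = 1*56 - 28 = 28, d_7 = (803 - 28^2)/1 = 19/1 = 19: (m_7, d_7) = (m_1, d_1) = (28, 19), so from here the quotients repeat a_1, ..., a_6; the period length is 6.
So sqrt(803) = [28; (2, 1, 27, 1, 2, 56)] with period length k = 6.
k is even, so the fundamental solution of x^2 - 803y^2 = 1 is (p_{k-1}, q_{k-1}) = (p_5, q_5); compute convergents through index 5.
Convergents (p_i = a_i*p_{i-1} + p_{i-2}, q_i = a_i*q_{i-1} + q_{i-2} with p_{-2}=0, p_{-1}=1, q_{-2}=1, q_{-1}=0):
  i=0: a_0=28, p_0 = 28*1 + 0 = 28, q_0 = 28*0 + 1 = 1.
  i=1: a_1=2, p_1 = 2*28 + 1 = 57, q_1 = 2*1 + 0 = 2.
  i=2: a_2=1, p_2 = 1*57 + 28 = 85, q_2 = 1*2 + 1 = 3.
  i=3: a_3=27, p_3 = 27*85 + 57 = 2352, q_3 = 27*3 + 2 = 83.
  i=4: a_4=1, p_4 = 1*2352 + 85 = 2437, q_4 = 1*83 + 3 = 86.
  i=5: a_5=2, p_5 = 2*2437 + 2352 = 7226, q_5 = 2*86 + 83 = 255.
Check: 7226^2 - 803*255^2 = 52215076 - 52215075 = 1, so (x, y) = (7226, 255) solves the equation, and by the theorem it is the least positive solution.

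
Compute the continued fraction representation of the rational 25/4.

Run the Euclidean algorithm on 25 and 4; the successive quotients are the partial quotients a_0, a_1, ... (each step inverts the fractional part left over by the previous one):
  25 = 6*4 + 1, so a_0 = 6.
  4 = 4*1 + 0, so a_1 = 4.
The remainder reaches 0 after 2 divisions, so the expansion has 2 partial quotients, read off in order.

[6; 4]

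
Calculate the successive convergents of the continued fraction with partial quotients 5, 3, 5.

5/1, 16/3, 85/16

Using the convergent recurrence p_i = a_i*p_{i-1} + p_{i-2}, q_i = a_i*q_{i-1} + q_{i-2} with p_{-2}=0, p_{-1}=1, q_{-2}=1, q_{-1}=0:
  i=0: a_0=5, p_0 = 5*1 + 0 = 5, q_0 = 5*0 + 1 = 1.
  i=1: a_1=3, p_1 = 3*5 + 1 = 16, q_1 = 3*1 + 0 = 3.
  i=2: a_2=5, p_2 = 5*16 + 5 = 85, q_2 = 5*3 + 1 = 16.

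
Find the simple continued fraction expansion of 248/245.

[1; 81, 1, 2]

Run the Euclidean algorithm on 248 and 245; the successive quotients are the partial quotients a_0, a_1, ... (each step inverts the fractional part left over by the previous one):
  248 = 1*245 + 3, so a_0 = 1.
  245 = 81*3 + 2, so a_1 = 81.
  3 = 1*2 + 1, so a_2 = 1.
  2 = 2*1 + 0, so a_3 = 2.
The remainder reaches 0 after 4 divisions, so the expansion has 4 partial quotients, read off in order.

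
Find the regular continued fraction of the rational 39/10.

Run the Euclidean algorithm on 39 and 10; the successive quotients are the partial quotients a_0, a_1, ... (each step inverts the fractional part left over by the previous one):
  39 = 3*10 + 9, so a_0 = 3.
  10 = 1*9 + 1, so a_1 = 1.
  9 = 9*1 + 0, so a_2 = 9.
The remainder reaches 0 after 3 divisions, so the expansion has 3 partial quotients, read off in order.

[3; 1, 9]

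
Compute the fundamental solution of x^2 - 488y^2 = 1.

(x, y) = (243, 11)

First expand sqrt(488) as a continued fraction. With x_i = (sqrt(488) + m_i)/d_i and (m_0, d_0) = (0, 1): a_0 = floor(sqrt(488)) = 22, since 22^2 = 484 <= 488 < 529 = 23^2.
Iterate m_{i+1} = d_i*a_i - m_i, d_{i+1} = (488 - m_{i+1}^2)/d_i, a_{i+1} = floor((a_0 + m_{i+1})/d_{i+1}):
  m_1 = 1*22 - 0 = 22, d_1 = (488 - 22^2)/1 = 4/1 = 4, a_1 = floor((22 + 22)/4) = 11.
  m_2 = 4*11 - 22 = 22, d_2 = (488 - 22^2)/4 = 4/4 = 1, a_2 = floor((22 + 22)/1) = 44.
  m_3 = 1*44 - 22 = 22, d_3 = (488 - 22^2)/1 = 4/1 = 4: (m_3, d_3) = (m_1, d_1) = (22, 4), so from here the quotients repeat a_1, a_2; the period length is 2.
So sqrt(488) = [22; (11, 44)] with period length k = 2.
k is even, so the fundamental solution of x^2 - 488y^2 = 1 is (p_{k-1}, q_{k-1}) = (p_1, q_1); compute convergents through index 1.
Convergents (p_i = a_i*p_{i-1} + p_{i-2}, q_i = a_i*q_{i-1} + q_{i-2} with p_{-2}=0, p_{-1}=1, q_{-2}=1, q_{-1}=0):
  i=0: a_0=22, p_0 = 22*1 + 0 = 22, q_0 = 22*0 + 1 = 1.
  i=1: a_1=11, p_1 = 11*22 + 1 = 243, q_1 = 11*1 + 0 = 11.
Check: 243^2 - 488*11^2 = 59049 - 59048 = 1, so (x, y) = (243, 11) solves the equation, and by the theorem it is the least positive solution.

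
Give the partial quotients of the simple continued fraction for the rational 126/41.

Run the Euclidean algorithm on 126 and 41; the successive quotients are the partial quotients a_0, a_1, ... (each step inverts the fractional part left over by the previous one):
  126 = 3*41 + 3, so a_0 = 3.
  41 = 13*3 + 2, so a_1 = 13.
  3 = 1*2 + 1, so a_2 = 1.
  2 = 2*1 + 0, so a_3 = 2.
The remainder reaches 0 after 4 divisions, so the expansion has 4 partial quotients, read off in order.

[3; 13, 1, 2]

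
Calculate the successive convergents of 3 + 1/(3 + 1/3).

Using the convergent recurrence p_i = a_i*p_{i-1} + p_{i-2}, q_i = a_i*q_{i-1} + q_{i-2} with p_{-2}=0, p_{-1}=1, q_{-2}=1, q_{-1}=0:
  i=0: a_0=3, p_0 = 3*1 + 0 = 3, q_0 = 3*0 + 1 = 1.
  i=1: a_1=3, p_1 = 3*3 + 1 = 10, q_1 = 3*1 + 0 = 3.
  i=2: a_2=3, p_2 = 3*10 + 3 = 33, q_2 = 3*3 + 1 = 10.

3/1, 10/3, 33/10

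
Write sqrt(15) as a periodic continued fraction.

Write x_i = (sqrt(15) + m_i)/d_i with (m_0, d_0) = (0, 1). a_0 = floor(sqrt(15)) = 3, since 3^2 = 9 <= 15 < 16 = 4^2.
Iterate m_{i+1} = d_i*a_i - m_i, d_{i+1} = (15 - m_{i+1}^2)/d_i, a_{i+1} = floor((a_0 + m_{i+1})/d_{i+1}):
  m_1 = 1*3 - 0 = 3, d_1 = (15 - 3^2)/1 = 6/1 = 6, a_1 = floor((3 + 3)/6) = 1.
  m_2 = 6*1 - 3 = 3, d_2 = (15 - 3^2)/6 = 6/6 = 1, a_2 = floor((3 + 3)/1) = 6.
  m_3 = 1*6 - 3 = 3, d_3 = (15 - 3^2)/1 = 6/1 = 6: (m_3, d_3) = (m_1, d_1) = (3, 6), so from here the quotients repeat a_1, a_2; the period length is 2.
Hence the expansion of sqrt(15) is a_0 = 3 followed by the repeating block 1, 6 (period 2).

[3; (1, 6)]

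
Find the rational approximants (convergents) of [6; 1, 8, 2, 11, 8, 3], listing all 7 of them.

Using the convergent recurrence p_i = a_i*p_{i-1} + p_{i-2}, q_i = a_i*q_{i-1} + q_{i-2} with p_{-2}=0, p_{-1}=1, q_{-2}=1, q_{-1}=0:
  i=0: a_0=6, p_0 = 6*1 + 0 = 6, q_0 = 6*0 + 1 = 1.
  i=1: a_1=1, p_1 = 1*6 + 1 = 7, q_1 = 1*1 + 0 = 1.
  i=2: a_2=8, p_2 = 8*7 + 6 = 62, q_2 = 8*1 + 1 = 9.
  i=3: a_3=2, p_3 = 2*62 + 7 = 131, q_3 = 2*9 + 1 = 19.
  i=4: a_4=11, p_4 = 11*131 + 62 = 1503, q_4 = 11*19 + 9 = 218.
  i=5: a_5=8, p_5 = 8*1503 + 131 = 12155, q_5 = 8*218 + 19 = 1763.
  i=6: a_6=3, p_6 = 3*12155 + 1503 = 37968, q_6 = 3*1763 + 218 = 5507.

6/1, 7/1, 62/9, 131/19, 1503/218, 12155/1763, 37968/5507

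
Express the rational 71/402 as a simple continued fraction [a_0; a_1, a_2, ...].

Run the Euclidean algorithm on 71 and 402; the successive quotients are the partial quotients a_0, a_1, ... (each step inverts the fractional part left over by the previous one):
  71 = 0*402 + 71, so a_0 = 0.
  402 = 5*71 + 47, so a_1 = 5.
  71 = 1*47 + 24, so a_2 = 1.
  47 = 1*24 + 23, so a_3 = 1.
  24 = 1*23 + 1, so a_4 = 1.
  23 = 23*1 + 0, so a_5 = 23.
The remainder reaches 0 after 6 divisions, so the expansion has 6 partial quotients, read off in order.

[0; 5, 1, 1, 1, 23]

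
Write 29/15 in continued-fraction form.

[1; 1, 14]

Run the Euclidean algorithm on 29 and 15; the successive quotients are the partial quotients a_0, a_1, ... (each step inverts the fractional part left over by the previous one):
  29 = 1*15 + 14, so a_0 = 1.
  15 = 1*14 + 1, so a_1 = 1.
  14 = 14*1 + 0, so a_2 = 14.
The remainder reaches 0 after 3 divisions, so the expansion has 3 partial quotients, read off in order.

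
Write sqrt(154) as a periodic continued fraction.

Write x_i = (sqrt(154) + m_i)/d_i with (m_0, d_0) = (0, 1). a_0 = floor(sqrt(154)) = 12, since 12^2 = 144 <= 154 < 169 = 13^2.
Iterate m_{i+1} = d_i*a_i - m_i, d_{i+1} = (154 - m_{i+1}^2)/d_i, a_{i+1} = floor((a_0 + m_{i+1})/d_{i+1}):
  m_1 = 1*12 - 0 = 12, d_1 = (154 - 12^2)/1 = 10/1 = 10, a_1 = floor((12 + 12)/10) = 2.
  m_2 = 10*2 - 12 = 8, d_2 = (154 - 8^2)/10 = 90/10 = 9, a_2 = floor((12 + 8)/9) = 2.
  m_3 = 9*2 - 8 = 10, d_3 = (154 - 10^2)/9 = 54/9 = 6, a_3 = floor((12 + 10)/6) = 3.
  m_4 = 6*3 - 10 = 8, d_4 = (154 - 8^2)/6 = 90/6 = 15, a_4 = floor((12 + 8)/15) = 1.
  m_5 = 15*1 - 8 = 7, d_5 = (154 - 7^2)/15 = 105/15 = 7, a_5 = floor((12 + 7)/7) = 2.
  m_6 = 7*2 - 7 = 7, d_6 = (154 - 7^2)/7 = 105/7 = 15, a_6 = floor((12 + 7)/15) = 1.
  m_7 = 15*1 - 7 = 8, d_7 = (154 - 8^2)/15 = 90/15 = 6, a_7 = floor((12 + 8)/6) = 3.
  m_8 = 6*3 - 8 = 10, d_8 = (154 - 10^2)/6 = 54/6 = 9, a_8 = floor((12 + 10)/9) = 2.
  m_9 = 9*2 - 10 = 8, d_9 = (154 - 8^2)/9 = 90/9 = 10, a_9 = floor((12 + 8)/10) = 2.
  m_10 = 10*2 - 8 = 12, d_10 = (154 - 12^2)/10 = 10/10 = 1, a_10 = floor((12 + 12)/1) = 24.
  m_11 = 1*24 - 12 = 12, d_11 = (154 - 12^2)/1 = 10/1 = 10: (m_11, d_11) = (m_1, d_1) = (12, 10), so from here the quotients repeat a_1, ..., a_10; the period length is 10.
Hence the expansion of sqrt(154) is a_0 = 12 followed by the repeating block 2, 2, 3, 1, 2, 1, 3, 2, 2, 24 (period 10).

[12; (2, 2, 3, 1, 2, 1, 3, 2, 2, 24)]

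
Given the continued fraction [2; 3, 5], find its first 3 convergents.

2/1, 7/3, 37/16

Using the convergent recurrence p_i = a_i*p_{i-1} + p_{i-2}, q_i = a_i*q_{i-1} + q_{i-2} with p_{-2}=0, p_{-1}=1, q_{-2}=1, q_{-1}=0:
  i=0: a_0=2, p_0 = 2*1 + 0 = 2, q_0 = 2*0 + 1 = 1.
  i=1: a_1=3, p_1 = 3*2 + 1 = 7, q_1 = 3*1 + 0 = 3.
  i=2: a_2=5, p_2 = 5*7 + 2 = 37, q_2 = 5*3 + 1 = 16.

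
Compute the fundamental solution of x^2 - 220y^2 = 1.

First expand sqrt(220) as a continued fraction. With x_i = (sqrt(220) + m_i)/d_i and (m_0, d_0) = (0, 1): a_0 = floor(sqrt(220)) = 14, since 14^2 = 196 <= 220 < 225 = 15^2.
Iterate m_{i+1} = d_i*a_i - m_i, d_{i+1} = (220 - m_{i+1}^2)/d_i, a_{i+1} = floor((a_0 + m_{i+1})/d_{i+1}):
  m_1 = 1*14 - 0 = 14, d_1 = (220 - 14^2)/1 = 24/1 = 24, a_1 = floor((14 + 14)/24) = 1.
  m_2 = 24*1 - 14 = 10, d_2 = (220 - 10^2)/24 = 120/24 = 5, a_2 = floor((14 + 10)/5) = 4.
  m_3 = 5*4 - 10 = 10, d_3 = (220 - 10^2)/5 = 120/5 = 24, a_3 = floor((14 + 10)/24) = 1.
  m_4 = 24*1 - 10 = 14, d_4 = (220 - 14^2)/24 = 24/24 = 1, a_4 = floor((14 + 14)/1) = 28.
  m_5 = 1*28 - 14 = 14, d_5 = (220 - 14^2)/1 = 24/1 = 24: (m_5, d_5) = (m_1, d_1) = (14, 24), so from here the quotients repeat a_1, ..., a_4; the period length is 4.
So sqrt(220) = [14; (1, 4, 1, 28)] with period length k = 4.
k is even, so the fundamental solution of x^2 - 220y^2 = 1 is (p_{k-1}, q_{k-1}) = (p_3, q_3); compute convergents through index 3.
Convergents (p_i = a_i*p_{i-1} + p_{i-2}, q_i = a_i*q_{i-1} + q_{i-2} with p_{-2}=0, p_{-1}=1, q_{-2}=1, q_{-1}=0):
  i=0: a_0=14, p_0 = 14*1 + 0 = 14, q_0 = 14*0 + 1 = 1.
  i=1: a_1=1, p_1 = 1*14 + 1 = 15, q_1 = 1*1 + 0 = 1.
  i=2: a_2=4, p_2 = 4*15 + 14 = 74, q_2 = 4*1 + 1 = 5.
  i=3: a_3=1, p_3 = 1*74 + 15 = 89, q_3 = 1*5 + 1 = 6.
Check: 89^2 - 220*6^2 = 7921 - 7920 = 1, so (x, y) = (89, 6) solves the equation, and by the theorem it is the least positive solution.

(x, y) = (89, 6)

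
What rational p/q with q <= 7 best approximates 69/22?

22/7

Expand x = 69/22 as a continued fraction with the Euclidean algorithm:
  69 = 3*22 + 3, so a_0 = 3.
  22 = 7*3 + 1, so a_1 = 7.
  3 = 3*1 + 0, so a_2 = 3.
so x = [3; 7, 3].
Convergents (p_i = a_i*p_{i-1} + p_{i-2}, q_i = a_i*q_{i-1} + q_{i-2} with p_{-2}=0, p_{-1}=1, q_{-2}=1, q_{-1}=0), until the denominator exceeds 7:
  i=0: a_0=3, p_0 = 3*1 + 0 = 3, q_0 = 3*0 + 1 = 1.
  i=1: a_1=7, p_1 = 7*3 + 1 = 22, q_1 = 7*1 + 0 = 7.
  i=2: a_2=3, p_2 = 3*22 + 3 = 69, q_2 = 3*7 + 1 = 22.
q_2 = 22 > 7, so the last convergent with denominator <= 7 is p_1/q_1 = 22/7.
The closest fraction with denominator <= 7 is either p_1/q_1 or the intermediate fraction (k*p_1 + p_0)/(k*q_1 + q_0) with the largest k >= 1 whose denominator stays <= 7; these approach x as k grows, and every other convergent or intermediate fraction in range is farther away.
Largest k: floor((7 - q_0)/q_1) = floor((7 - 1)/7) = 0.
Since k = 0, no intermediate fraction beyond p_1/q_1 has denominator <= 7, so the convergent 22/7 is the closest (its error is |69*7 - 22*22|/(22*7) = 1/154).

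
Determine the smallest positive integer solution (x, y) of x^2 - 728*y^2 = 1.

First expand sqrt(728) as a continued fraction. With x_i = (sqrt(728) + m_i)/d_i and (m_0, d_0) = (0, 1): a_0 = floor(sqrt(728)) = 26, since 26^2 = 676 <= 728 < 729 = 27^2.
Iterate m_{i+1} = d_i*a_i - m_i, d_{i+1} = (728 - m_{i+1}^2)/d_i, a_{i+1} = floor((a_0 + m_{i+1})/d_{i+1}):
  m_1 = 1*26 - 0 = 26, d_1 = (728 - 26^2)/1 = 52/1 = 52, a_1 = floor((26 + 26)/52) = 1.
  m_2 = 52*1 - 26 = 26, d_2 = (728 - 26^2)/52 = 52/52 = 1, a_2 = floor((26 + 26)/1) = 52.
  m_3 = 1*52 - 26 = 26, d_3 = (728 - 26^2)/1 = 52/1 = 52: (m_3, d_3) = (m_1, d_1) = (26, 52), so from here the quotients repeat a_1, a_2; the period length is 2.
So sqrt(728) = [26; (1, 52)] with period length k = 2.
k is even, so the fundamental solution of x^2 - 728y^2 = 1 is (p_{k-1}, q_{k-1}) = (p_1, q_1); compute convergents through index 1.
Convergents (p_i = a_i*p_{i-1} + p_{i-2}, q_i = a_i*q_{i-1} + q_{i-2} with p_{-2}=0, p_{-1}=1, q_{-2}=1, q_{-1}=0):
  i=0: a_0=26, p_0 = 26*1 + 0 = 26, q_0 = 26*0 + 1 = 1.
  i=1: a_1=1, p_1 = 1*26 + 1 = 27, q_1 = 1*1 + 0 = 1.
Check: 27^2 - 728*1^2 = 729 - 728 = 1, so (x, y) = (27, 1) solves the equation, and by the theorem it is the least positive solution.

(x, y) = (27, 1)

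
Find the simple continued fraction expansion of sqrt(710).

Write x_i = (sqrt(710) + m_i)/d_i with (m_0, d_0) = (0, 1). a_0 = floor(sqrt(710)) = 26, since 26^2 = 676 <= 710 < 729 = 27^2.
Iterate m_{i+1} = d_i*a_i - m_i, d_{i+1} = (710 - m_{i+1}^2)/d_i, a_{i+1} = floor((a_0 + m_{i+1})/d_{i+1}):
  m_1 = 1*26 - 0 = 26, d_1 = (710 - 26^2)/1 = 34/1 = 34, a_1 = floor((26 + 26)/34) = 1.
  m_2 = 34*1 - 26 = 8, d_2 = (710 - 8^2)/34 = 646/34 = 19, a_2 = floor((26 + 8)/19) = 1.
  m_3 = 19*1 - 8 = 11, d_3 = (710 - 11^2)/19 = 589/19 = 31, a_3 = floor((26 + 11)/31) = 1.
  m_4 = 31*1 - 11 = 20, d_4 = (710 - 20^2)/31 = 310/31 = 10, a_4 = floor((26 + 20)/10) = 4.
  m_5 = 10*4 - 20 = 20, d_5 = (710 - 20^2)/10 = 310/10 = 31, a_5 = floor((26 + 20)/31) = 1.
  m_6 = 31*1 - 20 = 11, d_6 = (710 - 11^2)/31 = 589/31 = 19, a_6 = floor((26 + 11)/19) = 1.
  m_7 = 19*1 - 11 = 8, d_7 = (710 - 8^2)/19 = 646/19 = 34, a_7 = floor((26 + 8)/34) = 1.
  m_8 = 34*1 - 8 = 26, d_8 = (710 - 26^2)/34 = 34/34 = 1, a_8 = floor((26 + 26)/1) = 52.
  m_9 = 1*52 - 26 = 26, d_9 = (710 - 26^2)/1 = 34/1 = 34: (m_9, d_9) = (m_1, d_1) = (26, 34), so from here the quotients repeat a_1, ..., a_8; the period length is 8.
Hence the expansion of sqrt(710) is a_0 = 26 followed by the repeating block 1, 1, 1, 4, 1, 1, 1, 52 (period 8).

[26; (1, 1, 1, 4, 1, 1, 1, 52)]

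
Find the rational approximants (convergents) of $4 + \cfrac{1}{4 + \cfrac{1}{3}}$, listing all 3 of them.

4/1, 17/4, 55/13

Using the convergent recurrence p_i = a_i*p_{i-1} + p_{i-2}, q_i = a_i*q_{i-1} + q_{i-2} with p_{-2}=0, p_{-1}=1, q_{-2}=1, q_{-1}=0:
  i=0: a_0=4, p_0 = 4*1 + 0 = 4, q_0 = 4*0 + 1 = 1.
  i=1: a_1=4, p_1 = 4*4 + 1 = 17, q_1 = 4*1 + 0 = 4.
  i=2: a_2=3, p_2 = 3*17 + 4 = 55, q_2 = 3*4 + 1 = 13.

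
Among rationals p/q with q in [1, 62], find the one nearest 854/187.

Expand x = 854/187 as a continued fraction with the Euclidean algorithm:
  854 = 4*187 + 106, so a_0 = 4.
  187 = 1*106 + 81, so a_1 = 1.
  106 = 1*81 + 25, so a_2 = 1.
  81 = 3*25 + 6, so a_3 = 3.
  25 = 4*6 + 1, so a_4 = 4.
  6 = 6*1 + 0, so a_5 = 6.
so x = [4; 1, 1, 3, 4, 6].
Convergents (p_i = a_i*p_{i-1} + p_{i-2}, q_i = a_i*q_{i-1} + q_{i-2} with p_{-2}=0, p_{-1}=1, q_{-2}=1, q_{-1}=0), until the denominator exceeds 62:
  i=0: a_0=4, p_0 = 4*1 + 0 = 4, q_0 = 4*0 + 1 = 1.
  i=1: a_1=1, p_1 = 1*4 + 1 = 5, q_1 = 1*1 + 0 = 1.
  i=2: a_2=1, p_2 = 1*5 + 4 = 9, q_2 = 1*1 + 1 = 2.
  i=3: a_3=3, p_3 = 3*9 + 5 = 32, q_3 = 3*2 + 1 = 7.
  i=4: a_4=4, p_4 = 4*32 + 9 = 137, q_4 = 4*7 + 2 = 30.
  i=5: a_5=6, p_5 = 6*137 + 32 = 854, q_5 = 6*30 + 7 = 187.
q_5 = 187 > 62, so the last convergent with denominator <= 62 is p_4/q_4 = 137/30.
The closest fraction with denominator <= 62 is either p_4/q_4 or the intermediate fraction (k*p_4 + p_3)/(k*q_4 + q_3) with the largest k >= 1 whose denominator stays <= 62; these approach x as k grows, and every other convergent or intermediate fraction in range is farther away.
Largest k: floor((62 - q_3)/q_4) = floor((62 - 7)/30) = 1.
That gives (1*137 + 32)/(1*30 + 7) = 169/37.
Compare the errors: |x - 137/30| = |854*30 - 137*187|/(187*30) = 1/5610, and |x - 169/37| = |854*37 - 169*187|/(187*37) = 5/6919.
Cross-multiplying, 1*6919 = 6919 < 28050 = 5*5610, so 1/5610 is smaller: the convergent 137/30 is closer to x than 169/37.

137/30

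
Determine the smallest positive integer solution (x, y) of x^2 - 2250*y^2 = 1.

(x, y) = (39480499, 832322)

First expand sqrt(2250) as a continued fraction. With x_i = (sqrt(2250) + m_i)/d_i and (m_0, d_0) = (0, 1): a_0 = floor(sqrt(2250)) = 47, since 47^2 = 2209 <= 2250 < 2304 = 48^2.
Iterate m_{i+1} = d_i*a_i - m_i, d_{i+1} = (2250 - m_{i+1}^2)/d_i, a_{i+1} = floor((a_0 + m_{i+1})/d_{i+1}):
  m_1 = 1*47 - 0 = 47, d_1 = (2250 - 47^2)/1 = 41/1 = 41, a_1 = floor((47 + 47)/41) = 2.
  m_2 = 41*2 - 47 = 35, d_2 = (2250 - 35^2)/41 = 1025/41 = 25, a_2 = floor((47 + 35)/25) = 3.
  m_3 = 25*3 - 35 = 40, d_3 = (2250 - 40^2)/25 = 650/25 = 26, a_3 = floor((47 + 40)/26) = 3.
  m_4 = 26*3 - 40 = 38, d_4 = (2250 - 38^2)/26 = 806/26 = 31, a_4 = floor((47 + 38)/31) = 2.
  m_5 = 31*2 - 38 = 24, d_5 = (2250 - 24^2)/31 = 1674/31 = 54, a_5 = floor((47 + 24)/54) = 1.
  m_6 = 54*1 - 24 = 30, d_6 = (2250 - 30^2)/54 = 1350/54 = 25, a_6 = floor((47 + 30)/25) = 3.
  m_7 = 25*3 - 30 = 45, d_7 = (2250 - 45^2)/25 = 225/25 = 9, a_7 = floor((47 + 45)/9) = 10.
  m_8 = 9*10 - 45 = 45, d_8 = (2250 - 45^2)/9 = 225/9 = 25, a_8 = floor((47 + 45)/25) = 3.
  m_9 = 25*3 - 45 = 30, d_9 = (2250 - 30^2)/25 = 1350/25 = 54, a_9 = floor((47 + 30)/54) = 1.
  m_10 = 54*1 - 30 = 24, d_10 = (2250 - 24^2)/54 = 1674/54 = 31, a_10 = floor((47 + 24)/31) = 2.
  m_11 = 31*2 - 24 = 38, d_11 = (2250 - 38^2)/31 = 806/31 = 26, a_11 = floor((47 + 38)/26) = 3.
  m_12 = 26*3 - 38 = 40, d_12 = (2250 - 40^2)/26 = 650/26 = 25, a_12 = floor((47 + 40)/25) = 3.
  m_13 = 25*3 - 40 = 35, d_13 = (2250 - 35^2)/25 = 1025/25 = 41, a_13 = floor((47 + 35)/41) = 2.
  m_14 = 41*2 - 35 = 47, d_14 = (2250 - 47^2)/41 = 41/41 = 1, a_14 = floor((47 + 47)/1) = 94.
  m_15 = 1*94 - 47 = 47, d_15 = (2250 - 47^2)/1 = 41/1 = 41: (m_15, d_15) = (m_1, d_1) = (47, 41), so from here the quotients repeat a_1, ..., a_14; the period length is 14.
So sqrt(2250) = [47; (2, 3, 3, 2, 1, 3, 10, 3, 1, 2, 3, 3, 2, 94)] with period length k = 14.
k is even, so the fundamental solution of x^2 - 2250y^2 = 1 is (p_{k-1}, q_{k-1}) = (p_13, q_13); compute convergents through index 13.
Convergents (p_i = a_i*p_{i-1} + p_{i-2}, q_i = a_i*q_{i-1} + q_{i-2} with p_{-2}=0, p_{-1}=1, q_{-2}=1, q_{-1}=0):
  i=0: a_0=47, p_0 = 47*1 + 0 = 47, q_0 = 47*0 + 1 = 1.
  i=1: a_1=2, p_1 = 2*47 + 1 = 95, q_1 = 2*1 + 0 = 2.
  i=2: a_2=3, p_2 = 3*95 + 47 = 332, q_2 = 3*2 + 1 = 7.
  i=3: a_3=3, p_3 = 3*332 + 95 = 1091, q_3 = 3*7 + 2 = 23.
  i=4: a_4=2, p_4 = 2*1091 + 332 = 2514, q_4 = 2*23 + 7 = 53.
  i=5: a_5=1, p_5 = 1*2514 + 1091 = 3605, q_5 = 1*53 + 23 = 76.
  i=6: a_6=3, p_6 = 3*3605 + 2514 = 13329, q_6 = 3*76 + 53 = 281.
  i=7: a_7=10, p_7 = 10*13329 + 3605 = 136895, q_7 = 10*281 + 76 = 2886.
  i=8: a_8=3, p_8 = 3*136895 + 13329 = 424014, q_8 = 3*2886 + 281 = 8939.
  i=9: a_9=1, p_9 = 1*424014 + 136895 = 560909, q_9 = 1*8939 + 2886 = 11825.
  i=10: a_10=2, p_10 = 2*560909 + 424014 = 1545832, q_10 = 2*11825 + 8939 = 32589.
  i=11: a_11=3, p_11 = 3*1545832 + 560909 = 5198405, q_11 = 3*32589 + 11825 = 109592.
  i=12: a_12=3, p_12 = 3*5198405 + 1545832 = 17141047, q_12 = 3*109592 + 32589 = 361365.
  i=13: a_13=2, p_13 = 2*17141047 + 5198405 = 39480499, q_13 = 2*361365 + 109592 = 832322.
Check: 39480499^2 - 2250*832322^2 = 1558709801289001 - 1558709801289000 = 1, so (x, y) = (39480499, 832322) solves the equation, and by the theorem it is the least positive solution.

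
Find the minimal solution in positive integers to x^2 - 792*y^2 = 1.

(x, y) = (197, 7)

First expand sqrt(792) as a continued fraction. With x_i = (sqrt(792) + m_i)/d_i and (m_0, d_0) = (0, 1): a_0 = floor(sqrt(792)) = 28, since 28^2 = 784 <= 792 < 841 = 29^2.
Iterate m_{i+1} = d_i*a_i - m_i, d_{i+1} = (792 - m_{i+1}^2)/d_i, a_{i+1} = floor((a_0 + m_{i+1})/d_{i+1}):
  m_1 = 1*28 - 0 = 28, d_1 = (792 - 28^2)/1 = 8/1 = 8, a_1 = floor((28 + 28)/8) = 7.
  m_2 = 8*7 - 28 = 28, d_2 = (792 - 28^2)/8 = 8/8 = 1, a_2 = floor((28 + 28)/1) = 56.
  m_3 = 1*56 - 28 = 28, d_3 = (792 - 28^2)/1 = 8/1 = 8: (m_3, d_3) = (m_1, d_1) = (28, 8), so from here the quotients repeat a_1, a_2; the period length is 2.
So sqrt(792) = [28; (7, 56)] with period length k = 2.
k is even, so the fundamental solution of x^2 - 792y^2 = 1 is (p_{k-1}, q_{k-1}) = (p_1, q_1); compute convergents through index 1.
Convergents (p_i = a_i*p_{i-1} + p_{i-2}, q_i = a_i*q_{i-1} + q_{i-2} with p_{-2}=0, p_{-1}=1, q_{-2}=1, q_{-1}=0):
  i=0: a_0=28, p_0 = 28*1 + 0 = 28, q_0 = 28*0 + 1 = 1.
  i=1: a_1=7, p_1 = 7*28 + 1 = 197, q_1 = 7*1 + 0 = 7.
Check: 197^2 - 792*7^2 = 38809 - 38808 = 1, so (x, y) = (197, 7) solves the equation, and by the theorem it is the least positive solution.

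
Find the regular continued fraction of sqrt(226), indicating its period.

[15; (30)]

Write x_i = (sqrt(226) + m_i)/d_i with (m_0, d_0) = (0, 1). a_0 = floor(sqrt(226)) = 15, since 15^2 = 225 <= 226 < 256 = 16^2.
Iterate m_{i+1} = d_i*a_i - m_i, d_{i+1} = (226 - m_{i+1}^2)/d_i, a_{i+1} = floor((a_0 + m_{i+1})/d_{i+1}):
  m_1 = 1*15 - 0 = 15, d_1 = (226 - 15^2)/1 = 1/1 = 1, a_1 = floor((15 + 15)/1) = 30.
  m_2 = 1*30 - 15 = 15, d_2 = (226 - 15^2)/1 = 1/1 = 1: (m_2, d_2) = (m_1, d_1) = (15, 1), so from here the quotient a_1 repeats; the period length is 1.
Hence the expansion of sqrt(226) is a_0 = 15 followed by the repeating block 30 (period 1).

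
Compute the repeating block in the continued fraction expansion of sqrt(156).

Write x_i = (sqrt(156) + m_i)/d_i with (m_0, d_0) = (0, 1). a_0 = floor(sqrt(156)) = 12, since 12^2 = 144 <= 156 < 169 = 13^2.
Iterate m_{i+1} = d_i*a_i - m_i, d_{i+1} = (156 - m_{i+1}^2)/d_i, a_{i+1} = floor((a_0 + m_{i+1})/d_{i+1}):
  m_1 = 1*12 - 0 = 12, d_1 = (156 - 12^2)/1 = 12/1 = 12, a_1 = floor((12 + 12)/12) = 2.
  m_2 = 12*2 - 12 = 12, d_2 = (156 - 12^2)/12 = 12/12 = 1, a_2 = floor((12 + 12)/1) = 24.
  m_3 = 1*24 - 12 = 12, d_3 = (156 - 12^2)/1 = 12/1 = 12: (m_3, d_3) = (m_1, d_1) = (12, 12), so from here the quotients repeat a_1, a_2; the period length is 2.
Hence the expansion of sqrt(156) is a_0 = 12 followed by the repeating block 2, 24 (period 2).

[12; (2, 24)]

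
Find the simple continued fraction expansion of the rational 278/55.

Run the Euclidean algorithm on 278 and 55; the successive quotients are the partial quotients a_0, a_1, ... (each step inverts the fractional part left over by the previous one):
  278 = 5*55 + 3, so a_0 = 5.
  55 = 18*3 + 1, so a_1 = 18.
  3 = 3*1 + 0, so a_2 = 3.
The remainder reaches 0 after 3 divisions, so the expansion has 3 partial quotients, read off in order.

[5; 18, 3]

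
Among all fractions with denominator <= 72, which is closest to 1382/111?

884/71

Expand x = 1382/111 as a continued fraction with the Euclidean algorithm:
  1382 = 12*111 + 50, so a_0 = 12.
  111 = 2*50 + 11, so a_1 = 2.
  50 = 4*11 + 6, so a_2 = 4.
  11 = 1*6 + 5, so a_3 = 1.
  6 = 1*5 + 1, so a_4 = 1.
  5 = 5*1 + 0, so a_5 = 5.
so x = [12; 2, 4, 1, 1, 5].
Convergents (p_i = a_i*p_{i-1} + p_{i-2}, q_i = a_i*q_{i-1} + q_{i-2} with p_{-2}=0, p_{-1}=1, q_{-2}=1, q_{-1}=0), until the denominator exceeds 72:
  i=0: a_0=12, p_0 = 12*1 + 0 = 12, q_0 = 12*0 + 1 = 1.
  i=1: a_1=2, p_1 = 2*12 + 1 = 25, q_1 = 2*1 + 0 = 2.
  i=2: a_2=4, p_2 = 4*25 + 12 = 112, q_2 = 4*2 + 1 = 9.
  i=3: a_3=1, p_3 = 1*112 + 25 = 137, q_3 = 1*9 + 2 = 11.
  i=4: a_4=1, p_4 = 1*137 + 112 = 249, q_4 = 1*11 + 9 = 20.
  i=5: a_5=5, p_5 = 5*249 + 137 = 1382, q_5 = 5*20 + 11 = 111.
q_5 = 111 > 72, so the last convergent with denominator <= 72 is p_4/q_4 = 249/20.
The closest fraction with denominator <= 72 is either p_4/q_4 or the intermediate fraction (k*p_4 + p_3)/(k*q_4 + q_3) with the largest k >= 1 whose denominator stays <= 72; these approach x as k grows, and every other convergent or intermediate fraction in range is farther away.
Largest k: floor((72 - q_3)/q_4) = floor((72 - 11)/20) = 3.
That gives (3*249 + 137)/(3*20 + 11) = 884/71.
Compare the errors: |x - 249/20| = |1382*20 - 249*111|/(111*20) = 1/2220, and |x - 884/71| = |1382*71 - 884*111|/(111*71) = 2/7881.
Cross-multiplying, 2*2220 = 4440 < 7881 = 1*7881, so 2/7881 is smaller: the intermediate fraction 884/71 is closer to x than 249/20.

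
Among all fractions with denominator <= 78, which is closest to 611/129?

Expand x = 611/129 as a continued fraction with the Euclidean algorithm:
  611 = 4*129 + 95, so a_0 = 4.
  129 = 1*95 + 34, so a_1 = 1.
  95 = 2*34 + 27, so a_2 = 2.
  34 = 1*27 + 7, so a_3 = 1.
  27 = 3*7 + 6, so a_4 = 3.
  7 = 1*6 + 1, so a_5 = 1.
  6 = 6*1 + 0, so a_6 = 6.
so x = [4; 1, 2, 1, 3, 1, 6].
Convergents (p_i = a_i*p_{i-1} + p_{i-2}, q_i = a_i*q_{i-1} + q_{i-2} with p_{-2}=0, p_{-1}=1, q_{-2}=1, q_{-1}=0), until the denominator exceeds 78:
  i=0: a_0=4, p_0 = 4*1 + 0 = 4, q_0 = 4*0 + 1 = 1.
  i=1: a_1=1, p_1 = 1*4 + 1 = 5, q_1 = 1*1 + 0 = 1.
  i=2: a_2=2, p_2 = 2*5 + 4 = 14, q_2 = 2*1 + 1 = 3.
  i=3: a_3=1, p_3 = 1*14 + 5 = 19, q_3 = 1*3 + 1 = 4.
  i=4: a_4=3, p_4 = 3*19 + 14 = 71, q_4 = 3*4 + 3 = 15.
  i=5: a_5=1, p_5 = 1*71 + 19 = 90, q_5 = 1*15 + 4 = 19.
  i=6: a_6=6, p_6 = 6*90 + 71 = 611, q_6 = 6*19 + 15 = 129.
q_6 = 129 > 78, so the last convergent with denominator <= 78 is p_5/q_5 = 90/19.
The closest fraction with denominator <= 78 is either p_5/q_5 or the intermediate fraction (k*p_5 + p_4)/(k*q_5 + q_4) with the largest k >= 1 whose denominator stays <= 78; these approach x as k grows, and every other convergent or intermediate fraction in range is farther away.
Largest k: floor((78 - q_4)/q_5) = floor((78 - 15)/19) = 3.
That gives (3*90 + 71)/(3*19 + 15) = 341/72.
Compare the errors: |x - 90/19| = |611*19 - 90*129|/(129*19) = 1/2451, and |x - 341/72| = |611*72 - 341*129|/(129*72) = 3/9288.
Cross-multiplying, 3*2451 = 7353 < 9288 = 1*9288, so 3/9288 is smaller: the intermediate fraction 341/72 is closer to x than 90/19.

341/72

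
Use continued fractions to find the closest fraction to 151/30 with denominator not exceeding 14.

5/1

Expand x = 151/30 as a continued fraction with the Euclidean algorithm:
  151 = 5*30 + 1, so a_0 = 5.
  30 = 30*1 + 0, so a_1 = 30.
so x = [5; 30].
Convergents (p_i = a_i*p_{i-1} + p_{i-2}, q_i = a_i*q_{i-1} + q_{i-2} with p_{-2}=0, p_{-1}=1, q_{-2}=1, q_{-1}=0), until the denominator exceeds 14:
  i=0: a_0=5, p_0 = 5*1 + 0 = 5, q_0 = 5*0 + 1 = 1.
  i=1: a_1=30, p_1 = 30*5 + 1 = 151, q_1 = 30*1 + 0 = 30.
q_1 = 30 > 14, so the last convergent with denominator <= 14 is p_0/q_0 = 5/1.
The closest fraction with denominator <= 14 is either p_0/q_0 or the intermediate fraction (k*p_0 + p_{-1})/(k*q_0 + q_{-1}) with the largest k >= 1 whose denominator stays <= 14; these approach x as k grows, and every other convergent or intermediate fraction in range is farther away.
Largest k: floor((14 - q_{-1})/q_0) = floor((14 - 0)/1) = 14 (using the seeds p_{-1} = 1, q_{-1} = 0).
That gives (14*5 + 1)/(14*1 + 0) = 71/14.
Compare the errors: |x - 5/1| = |151*1 - 5*30|/(30*1) = 1/30, and |x - 71/14| = |151*14 - 71*30|/(30*14) = 16/420.
Cross-multiplying, 1*420 = 420 < 480 = 16*30, so 1/30 is smaller: the convergent 5/1 is closer to x than 71/14.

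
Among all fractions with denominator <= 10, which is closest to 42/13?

29/9

Expand x = 42/13 as a continued fraction with the Euclidean algorithm:
  42 = 3*13 + 3, so a_0 = 3.
  13 = 4*3 + 1, so a_1 = 4.
  3 = 3*1 + 0, so a_2 = 3.
so x = [3; 4, 3].
Convergents (p_i = a_i*p_{i-1} + p_{i-2}, q_i = a_i*q_{i-1} + q_{i-2} with p_{-2}=0, p_{-1}=1, q_{-2}=1, q_{-1}=0), until the denominator exceeds 10:
  i=0: a_0=3, p_0 = 3*1 + 0 = 3, q_0 = 3*0 + 1 = 1.
  i=1: a_1=4, p_1 = 4*3 + 1 = 13, q_1 = 4*1 + 0 = 4.
  i=2: a_2=3, p_2 = 3*13 + 3 = 42, q_2 = 3*4 + 1 = 13.
q_2 = 13 > 10, so the last convergent with denominator <= 10 is p_1/q_1 = 13/4.
The closest fraction with denominator <= 10 is either p_1/q_1 or the intermediate fraction (k*p_1 + p_0)/(k*q_1 + q_0) with the largest k >= 1 whose denominator stays <= 10; these approach x as k grows, and every other convergent or intermediate fraction in range is farther away.
Largest k: floor((10 - q_0)/q_1) = floor((10 - 1)/4) = 2.
That gives (2*13 + 3)/(2*4 + 1) = 29/9.
Compare the errors: |x - 13/4| = |42*4 - 13*13|/(13*4) = 1/52, and |x - 29/9| = |42*9 - 29*13|/(13*9) = 1/117.
Cross-multiplying, 1*52 = 52 < 117 = 1*117, so 1/117 is smaller: the intermediate fraction 29/9 is closer to x than 13/4.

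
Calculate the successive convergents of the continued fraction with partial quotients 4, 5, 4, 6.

Using the convergent recurrence p_i = a_i*p_{i-1} + p_{i-2}, q_i = a_i*q_{i-1} + q_{i-2} with p_{-2}=0, p_{-1}=1, q_{-2}=1, q_{-1}=0:
  i=0: a_0=4, p_0 = 4*1 + 0 = 4, q_0 = 4*0 + 1 = 1.
  i=1: a_1=5, p_1 = 5*4 + 1 = 21, q_1 = 5*1 + 0 = 5.
  i=2: a_2=4, p_2 = 4*21 + 4 = 88, q_2 = 4*5 + 1 = 21.
  i=3: a_3=6, p_3 = 6*88 + 21 = 549, q_3 = 6*21 + 5 = 131.

4/1, 21/5, 88/21, 549/131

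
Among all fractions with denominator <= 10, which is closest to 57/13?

Expand x = 57/13 as a continued fraction with the Euclidean algorithm:
  57 = 4*13 + 5, so a_0 = 4.
  13 = 2*5 + 3, so a_1 = 2.
  5 = 1*3 + 2, so a_2 = 1.
  3 = 1*2 + 1, so a_3 = 1.
  2 = 2*1 + 0, so a_4 = 2.
so x = [4; 2, 1, 1, 2].
Convergents (p_i = a_i*p_{i-1} + p_{i-2}, q_i = a_i*q_{i-1} + q_{i-2} with p_{-2}=0, p_{-1}=1, q_{-2}=1, q_{-1}=0), until the denominator exceeds 10:
  i=0: a_0=4, p_0 = 4*1 + 0 = 4, q_0 = 4*0 + 1 = 1.
  i=1: a_1=2, p_1 = 2*4 + 1 = 9, q_1 = 2*1 + 0 = 2.
  i=2: a_2=1, p_2 = 1*9 + 4 = 13, q_2 = 1*2 + 1 = 3.
  i=3: a_3=1, p_3 = 1*13 + 9 = 22, q_3 = 1*3 + 2 = 5.
  i=4: a_4=2, p_4 = 2*22 + 13 = 57, q_4 = 2*5 + 3 = 13.
q_4 = 13 > 10, so the last convergent with denominator <= 10 is p_3/q_3 = 22/5.
The closest fraction with denominator <= 10 is either p_3/q_3 or the intermediate fraction (k*p_3 + p_2)/(k*q_3 + q_2) with the largest k >= 1 whose denominator stays <= 10; these approach x as k grows, and every other convergent or intermediate fraction in range is farther away.
Largest k: floor((10 - q_2)/q_3) = floor((10 - 3)/5) = 1.
That gives (1*22 + 13)/(1*5 + 3) = 35/8.
Compare the errors: |x - 22/5| = |57*5 - 22*13|/(13*5) = 1/65, and |x - 35/8| = |57*8 - 35*13|/(13*8) = 1/104.
Cross-multiplying, 1*65 = 65 < 104 = 1*104, so 1/104 is smaller: the intermediate fraction 35/8 is closer to x than 22/5.

35/8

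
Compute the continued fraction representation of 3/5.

Run the Euclidean algorithm on 3 and 5; the successive quotients are the partial quotients a_0, a_1, ... (each step inverts the fractional part left over by the previous one):
  3 = 0*5 + 3, so a_0 = 0.
  5 = 1*3 + 2, so a_1 = 1.
  3 = 1*2 + 1, so a_2 = 1.
  2 = 2*1 + 0, so a_3 = 2.
The remainder reaches 0 after 4 divisions, so the expansion has 4 partial quotients, read off in order.

[0; 1, 1, 2]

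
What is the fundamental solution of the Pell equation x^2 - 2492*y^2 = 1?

(x, y) = (778751, 15600)

First expand sqrt(2492) as a continued fraction. With x_i = (sqrt(2492) + m_i)/d_i and (m_0, d_0) = (0, 1): a_0 = floor(sqrt(2492)) = 49, since 49^2 = 2401 <= 2492 < 2500 = 50^2.
Iterate m_{i+1} = d_i*a_i - m_i, d_{i+1} = (2492 - m_{i+1}^2)/d_i, a_{i+1} = floor((a_0 + m_{i+1})/d_{i+1}):
  m_1 = 1*49 - 0 = 49, d_1 = (2492 - 49^2)/1 = 91/1 = 91, a_1 = floor((49 + 49)/91) = 1.
  m_2 = 91*1 - 49 = 42, d_2 = (2492 - 42^2)/91 = 728/91 = 8, a_2 = floor((49 + 42)/8) = 11.
  m_3 = 8*11 - 42 = 46, d_3 = (2492 - 46^2)/8 = 376/8 = 47, a_3 = floor((49 + 46)/47) = 2.
  m_4 = 47*2 - 46 = 48, d_4 = (2492 - 48^2)/47 = 188/47 = 4, a_4 = floor((49 + 48)/4) = 24.
  m_5 = 4*24 - 48 = 48, d_5 = (2492 - 48^2)/4 = 188/4 = 47, a_5 = floor((49 + 48)/47) = 2.
  m_6 = 47*2 - 48 = 46, d_6 = (2492 - 46^2)/47 = 376/47 = 8, a_6 = floor((49 + 46)/8) = 11.
  m_7 = 8*11 - 46 = 42, d_7 = (2492 - 42^2)/8 = 728/8 = 91, a_7 = floor((49 + 42)/91) = 1.
  m_8 = 91*1 - 42 = 49, d_8 = (2492 - 49^2)/91 = 91/91 = 1, a_8 = floor((49 + 49)/1) = 98.
  m_9 = 1*98 - 49 = 49, d_9 = (2492 - 49^2)/1 = 91/1 = 91: (m_9, d_9) = (m_1, d_1) = (49, 91), so from here the quotients repeat a_1, ..., a_8; the period length is 8.
So sqrt(2492) = [49; (1, 11, 2, 24, 2, 11, 1, 98)] with period length k = 8.
k is even, so the fundamental solution of x^2 - 2492y^2 = 1 is (p_{k-1}, q_{k-1}) = (p_7, q_7); compute convergents through index 7.
Convergents (p_i = a_i*p_{i-1} + p_{i-2}, q_i = a_i*q_{i-1} + q_{i-2} with p_{-2}=0, p_{-1}=1, q_{-2}=1, q_{-1}=0):
  i=0: a_0=49, p_0 = 49*1 + 0 = 49, q_0 = 49*0 + 1 = 1.
  i=1: a_1=1, p_1 = 1*49 + 1 = 50, q_1 = 1*1 + 0 = 1.
  i=2: a_2=11, p_2 = 11*50 + 49 = 599, q_2 = 11*1 + 1 = 12.
  i=3: a_3=2, p_3 = 2*599 + 50 = 1248, q_3 = 2*12 + 1 = 25.
  i=4: a_4=24, p_4 = 24*1248 + 599 = 30551, q_4 = 24*25 + 12 = 612.
  i=5: a_5=2, p_5 = 2*30551 + 1248 = 62350, q_5 = 2*612 + 25 = 1249.
  i=6: a_6=11, p_6 = 11*62350 + 30551 = 716401, q_6 = 11*1249 + 612 = 14351.
  i=7: a_7=1, p_7 = 1*716401 + 62350 = 778751, q_7 = 1*14351 + 1249 = 15600.
Check: 778751^2 - 2492*15600^2 = 606453120001 - 606453120000 = 1, so (x, y) = (778751, 15600) solves the equation, and by the theorem it is the least positive solution.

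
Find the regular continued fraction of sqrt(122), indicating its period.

[11; (22)]

Write x_i = (sqrt(122) + m_i)/d_i with (m_0, d_0) = (0, 1). a_0 = floor(sqrt(122)) = 11, since 11^2 = 121 <= 122 < 144 = 12^2.
Iterate m_{i+1} = d_i*a_i - m_i, d_{i+1} = (122 - m_{i+1}^2)/d_i, a_{i+1} = floor((a_0 + m_{i+1})/d_{i+1}):
  m_1 = 1*11 - 0 = 11, d_1 = (122 - 11^2)/1 = 1/1 = 1, a_1 = floor((11 + 11)/1) = 22.
  m_2 = 1*22 - 11 = 11, d_2 = (122 - 11^2)/1 = 1/1 = 1: (m_2, d_2) = (m_1, d_1) = (11, 1), so from here the quotient a_1 repeats; the period length is 1.
Hence the expansion of sqrt(122) is a_0 = 11 followed by the repeating block 22 (period 1).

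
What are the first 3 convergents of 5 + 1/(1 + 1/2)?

5/1, 6/1, 17/3

Using the convergent recurrence p_i = a_i*p_{i-1} + p_{i-2}, q_i = a_i*q_{i-1} + q_{i-2} with p_{-2}=0, p_{-1}=1, q_{-2}=1, q_{-1}=0:
  i=0: a_0=5, p_0 = 5*1 + 0 = 5, q_0 = 5*0 + 1 = 1.
  i=1: a_1=1, p_1 = 1*5 + 1 = 6, q_1 = 1*1 + 0 = 1.
  i=2: a_2=2, p_2 = 2*6 + 5 = 17, q_2 = 2*1 + 1 = 3.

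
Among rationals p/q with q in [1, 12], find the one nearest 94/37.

28/11

Expand x = 94/37 as a continued fraction with the Euclidean algorithm:
  94 = 2*37 + 20, so a_0 = 2.
  37 = 1*20 + 17, so a_1 = 1.
  20 = 1*17 + 3, so a_2 = 1.
  17 = 5*3 + 2, so a_3 = 5.
  3 = 1*2 + 1, so a_4 = 1.
  2 = 2*1 + 0, so a_5 = 2.
so x = [2; 1, 1, 5, 1, 2].
Convergents (p_i = a_i*p_{i-1} + p_{i-2}, q_i = a_i*q_{i-1} + q_{i-2} with p_{-2}=0, p_{-1}=1, q_{-2}=1, q_{-1}=0), until the denominator exceeds 12:
  i=0: a_0=2, p_0 = 2*1 + 0 = 2, q_0 = 2*0 + 1 = 1.
  i=1: a_1=1, p_1 = 1*2 + 1 = 3, q_1 = 1*1 + 0 = 1.
  i=2: a_2=1, p_2 = 1*3 + 2 = 5, q_2 = 1*1 + 1 = 2.
  i=3: a_3=5, p_3 = 5*5 + 3 = 28, q_3 = 5*2 + 1 = 11.
  i=4: a_4=1, p_4 = 1*28 + 5 = 33, q_4 = 1*11 + 2 = 13.
q_4 = 13 > 12, so the last convergent with denominator <= 12 is p_3/q_3 = 28/11.
The closest fraction with denominator <= 12 is either p_3/q_3 or the intermediate fraction (k*p_3 + p_2)/(k*q_3 + q_2) with the largest k >= 1 whose denominator stays <= 12; these approach x as k grows, and every other convergent or intermediate fraction in range is farther away.
Largest k: floor((12 - q_2)/q_3) = floor((12 - 2)/11) = 0.
Since k = 0, no intermediate fraction beyond p_3/q_3 has denominator <= 12, so the convergent 28/11 is the closest (its error is |94*11 - 28*37|/(37*11) = 2/407).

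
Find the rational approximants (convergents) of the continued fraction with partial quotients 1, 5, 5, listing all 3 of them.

Using the convergent recurrence p_i = a_i*p_{i-1} + p_{i-2}, q_i = a_i*q_{i-1} + q_{i-2} with p_{-2}=0, p_{-1}=1, q_{-2}=1, q_{-1}=0:
  i=0: a_0=1, p_0 = 1*1 + 0 = 1, q_0 = 1*0 + 1 = 1.
  i=1: a_1=5, p_1 = 5*1 + 1 = 6, q_1 = 5*1 + 0 = 5.
  i=2: a_2=5, p_2 = 5*6 + 1 = 31, q_2 = 5*5 + 1 = 26.

1/1, 6/5, 31/26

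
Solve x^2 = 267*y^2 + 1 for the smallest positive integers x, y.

First expand sqrt(267) as a continued fraction. With x_i = (sqrt(267) + m_i)/d_i and (m_0, d_0) = (0, 1): a_0 = floor(sqrt(267)) = 16, since 16^2 = 256 <= 267 < 289 = 17^2.
Iterate m_{i+1} = d_i*a_i - m_i, d_{i+1} = (267 - m_{i+1}^2)/d_i, a_{i+1} = floor((a_0 + m_{i+1})/d_{i+1}):
  m_1 = 1*16 - 0 = 16, d_1 = (267 - 16^2)/1 = 11/1 = 11, a_1 = floor((16 + 16)/11) = 2.
  m_2 = 11*2 - 16 = 6, d_2 = (267 - 6^2)/11 = 231/11 = 21, a_2 = floor((16 + 6)/21) = 1.
  m_3 = 21*1 - 6 = 15, d_3 = (267 - 15^2)/21 = 42/21 = 2, a_3 = floor((16 + 15)/2) = 15.
  m_4 = 2*15 - 15 = 15, d_4 = (267 - 15^2)/2 = 42/2 = 21, a_4 = floor((16 + 15)/21) = 1.
  m_5 = 21*1 - 15 = 6, d_5 = (267 - 6^2)/21 = 231/21 = 11, a_5 = floor((16 + 6)/11) = 2.
  m_6 = 11*2 - 6 = 16, d_6 = (267 - 16^2)/11 = 11/11 = 1, a_6 = floor((16 + 16)/1) = 32.
  m_7 = 1*32 - 16 = 16, d_7 = (267 - 16^2)/1 = 11/1 = 11: (m_7, d_7) = (m_1, d_1) = (16, 11), so from here the quotients repeat a_1, ..., a_6; the period length is 6.
So sqrt(267) = [16; (2, 1, 15, 1, 2, 32)] with period length k = 6.
k is even, so the fundamental solution of x^2 - 267y^2 = 1 is (p_{k-1}, q_{k-1}) = (p_5, q_5); compute convergents through index 5.
Convergents (p_i = a_i*p_{i-1} + p_{i-2}, q_i = a_i*q_{i-1} + q_{i-2} with p_{-2}=0, p_{-1}=1, q_{-2}=1, q_{-1}=0):
  i=0: a_0=16, p_0 = 16*1 + 0 = 16, q_0 = 16*0 + 1 = 1.
  i=1: a_1=2, p_1 = 2*16 + 1 = 33, q_1 = 2*1 + 0 = 2.
  i=2: a_2=1, p_2 = 1*33 + 16 = 49, q_2 = 1*2 + 1 = 3.
  i=3: a_3=15, p_3 = 15*49 + 33 = 768, q_3 = 15*3 + 2 = 47.
  i=4: a_4=1, p_4 = 1*768 + 49 = 817, q_4 = 1*47 + 3 = 50.
  i=5: a_5=2, p_5 = 2*817 + 768 = 2402, q_5 = 2*50 + 47 = 147.
Check: 2402^2 - 267*147^2 = 5769604 - 5769603 = 1, so (x, y) = (2402, 147) solves the equation, and by the theorem it is the least positive solution.

(x, y) = (2402, 147)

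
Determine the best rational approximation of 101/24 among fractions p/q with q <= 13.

21/5

Expand x = 101/24 as a continued fraction with the Euclidean algorithm:
  101 = 4*24 + 5, so a_0 = 4.
  24 = 4*5 + 4, so a_1 = 4.
  5 = 1*4 + 1, so a_2 = 1.
  4 = 4*1 + 0, so a_3 = 4.
so x = [4; 4, 1, 4].
Convergents (p_i = a_i*p_{i-1} + p_{i-2}, q_i = a_i*q_{i-1} + q_{i-2} with p_{-2}=0, p_{-1}=1, q_{-2}=1, q_{-1}=0), until the denominator exceeds 13:
  i=0: a_0=4, p_0 = 4*1 + 0 = 4, q_0 = 4*0 + 1 = 1.
  i=1: a_1=4, p_1 = 4*4 + 1 = 17, q_1 = 4*1 + 0 = 4.
  i=2: a_2=1, p_2 = 1*17 + 4 = 21, q_2 = 1*4 + 1 = 5.
  i=3: a_3=4, p_3 = 4*21 + 17 = 101, q_3 = 4*5 + 4 = 24.
q_3 = 24 > 13, so the last convergent with denominator <= 13 is p_2/q_2 = 21/5.
The closest fraction with denominator <= 13 is either p_2/q_2 or the intermediate fraction (k*p_2 + p_1)/(k*q_2 + q_1) with the largest k >= 1 whose denominator stays <= 13; these approach x as k grows, and every other convergent or intermediate fraction in range is farther away.
Largest k: floor((13 - q_1)/q_2) = floor((13 - 4)/5) = 1.
That gives (1*21 + 17)/(1*5 + 4) = 38/9.
Compare the errors: |x - 21/5| = |101*5 - 21*24|/(24*5) = 1/120, and |x - 38/9| = |101*9 - 38*24|/(24*9) = 3/216.
Cross-multiplying, 1*216 = 216 < 360 = 3*120, so 1/120 is smaller: the convergent 21/5 is closer to x than 38/9.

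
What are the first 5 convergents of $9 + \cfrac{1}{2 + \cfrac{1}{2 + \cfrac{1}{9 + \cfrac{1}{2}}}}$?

9/1, 19/2, 47/5, 442/47, 931/99

Using the convergent recurrence p_i = a_i*p_{i-1} + p_{i-2}, q_i = a_i*q_{i-1} + q_{i-2} with p_{-2}=0, p_{-1}=1, q_{-2}=1, q_{-1}=0:
  i=0: a_0=9, p_0 = 9*1 + 0 = 9, q_0 = 9*0 + 1 = 1.
  i=1: a_1=2, p_1 = 2*9 + 1 = 19, q_1 = 2*1 + 0 = 2.
  i=2: a_2=2, p_2 = 2*19 + 9 = 47, q_2 = 2*2 + 1 = 5.
  i=3: a_3=9, p_3 = 9*47 + 19 = 442, q_3 = 9*5 + 2 = 47.
  i=4: a_4=2, p_4 = 2*442 + 47 = 931, q_4 = 2*47 + 5 = 99.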